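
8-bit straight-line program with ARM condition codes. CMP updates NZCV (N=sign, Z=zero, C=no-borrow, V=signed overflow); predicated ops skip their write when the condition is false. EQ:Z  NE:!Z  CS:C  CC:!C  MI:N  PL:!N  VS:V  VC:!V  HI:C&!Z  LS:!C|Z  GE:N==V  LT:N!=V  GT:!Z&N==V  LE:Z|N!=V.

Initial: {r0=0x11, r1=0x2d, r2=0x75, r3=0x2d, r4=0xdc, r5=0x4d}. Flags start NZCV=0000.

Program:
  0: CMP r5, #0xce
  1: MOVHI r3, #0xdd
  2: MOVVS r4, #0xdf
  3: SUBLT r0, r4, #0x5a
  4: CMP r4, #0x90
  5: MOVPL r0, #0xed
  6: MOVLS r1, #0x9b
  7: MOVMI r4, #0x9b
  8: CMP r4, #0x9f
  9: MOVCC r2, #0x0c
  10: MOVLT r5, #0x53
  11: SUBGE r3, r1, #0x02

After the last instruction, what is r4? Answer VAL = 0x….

0: ✓ CMP  NZCV=0000
1: · MOVHI
2: · MOVVS
3: · SUBLT
4: ✓ CMP  NZCV=0010
5: ✓ MOVPL  r0←0xed
6: · MOVLS
7: · MOVMI
8: ✓ CMP  NZCV=0010
9: · MOVCC
10: · MOVLT
11: ✓ SUBGE  r3←0x2b

VAL = 0xdc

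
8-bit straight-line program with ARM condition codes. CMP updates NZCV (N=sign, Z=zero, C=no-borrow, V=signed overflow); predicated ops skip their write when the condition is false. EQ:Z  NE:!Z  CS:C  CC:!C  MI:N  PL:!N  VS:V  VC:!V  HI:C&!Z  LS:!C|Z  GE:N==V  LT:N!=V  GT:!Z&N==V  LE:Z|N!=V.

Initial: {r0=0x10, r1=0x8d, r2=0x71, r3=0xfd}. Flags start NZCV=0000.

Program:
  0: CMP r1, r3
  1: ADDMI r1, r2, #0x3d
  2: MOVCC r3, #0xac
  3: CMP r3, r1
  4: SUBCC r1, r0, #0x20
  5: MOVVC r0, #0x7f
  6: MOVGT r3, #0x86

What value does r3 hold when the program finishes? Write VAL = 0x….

VAL = 0xac

0: ✓ CMP  NZCV=1000
1: ✓ ADDMI  r1←0xae
2: ✓ MOVCC  r3←0xac
3: ✓ CMP  NZCV=1000
4: ✓ SUBCC  r1←0xf0
5: ✓ MOVVC  r0←0x7f
6: · MOVGT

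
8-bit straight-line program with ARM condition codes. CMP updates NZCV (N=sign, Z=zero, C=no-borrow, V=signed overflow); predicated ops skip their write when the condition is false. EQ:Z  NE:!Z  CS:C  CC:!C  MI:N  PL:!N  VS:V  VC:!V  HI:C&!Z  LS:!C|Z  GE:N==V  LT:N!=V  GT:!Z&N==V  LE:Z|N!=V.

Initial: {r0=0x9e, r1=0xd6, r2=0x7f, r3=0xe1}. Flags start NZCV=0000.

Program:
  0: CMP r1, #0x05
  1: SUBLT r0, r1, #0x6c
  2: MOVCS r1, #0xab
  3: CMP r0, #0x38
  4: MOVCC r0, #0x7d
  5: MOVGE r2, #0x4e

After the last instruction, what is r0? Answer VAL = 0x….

[0] flags=1010 → (cmp)
[1] flags=1010 LT?T → r0=0x6a
[2] flags=1010 CS?T → r1=0xab
[3] flags=0010 → (cmp)
[4] flags=0010 CC?F → skip
[5] flags=0010 GE?T → r2=0x4e

VAL = 0x6a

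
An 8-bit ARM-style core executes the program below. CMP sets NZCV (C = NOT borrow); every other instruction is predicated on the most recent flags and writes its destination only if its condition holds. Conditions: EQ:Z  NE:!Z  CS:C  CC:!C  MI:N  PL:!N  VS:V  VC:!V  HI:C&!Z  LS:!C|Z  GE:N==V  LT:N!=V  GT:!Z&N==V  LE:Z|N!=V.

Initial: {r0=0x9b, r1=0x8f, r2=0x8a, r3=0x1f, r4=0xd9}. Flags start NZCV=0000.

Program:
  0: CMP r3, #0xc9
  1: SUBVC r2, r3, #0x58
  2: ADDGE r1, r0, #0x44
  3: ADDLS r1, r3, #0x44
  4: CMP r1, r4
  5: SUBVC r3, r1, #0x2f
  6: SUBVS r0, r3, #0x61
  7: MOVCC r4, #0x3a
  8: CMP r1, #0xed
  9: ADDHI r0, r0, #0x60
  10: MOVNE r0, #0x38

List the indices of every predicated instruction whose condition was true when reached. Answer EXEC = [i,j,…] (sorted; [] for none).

EXEC = [1,2,3,6,7,10]

[0] flags=0000 → (cmp)
[1] flags=0000 VC?T → r2=0xc7
[2] flags=0000 GE?T → r1=0xdf
[3] flags=0000 LS?T → r1=0x63
[4] flags=1001 → (cmp)
[5] flags=1001 VC?F → skip
[6] flags=1001 VS?T → r0=0xbe
[7] flags=1001 CC?T → r4=0x3a
[8] flags=0000 → (cmp)
[9] flags=0000 HI?F → skip
[10] flags=0000 NE?T → r0=0x38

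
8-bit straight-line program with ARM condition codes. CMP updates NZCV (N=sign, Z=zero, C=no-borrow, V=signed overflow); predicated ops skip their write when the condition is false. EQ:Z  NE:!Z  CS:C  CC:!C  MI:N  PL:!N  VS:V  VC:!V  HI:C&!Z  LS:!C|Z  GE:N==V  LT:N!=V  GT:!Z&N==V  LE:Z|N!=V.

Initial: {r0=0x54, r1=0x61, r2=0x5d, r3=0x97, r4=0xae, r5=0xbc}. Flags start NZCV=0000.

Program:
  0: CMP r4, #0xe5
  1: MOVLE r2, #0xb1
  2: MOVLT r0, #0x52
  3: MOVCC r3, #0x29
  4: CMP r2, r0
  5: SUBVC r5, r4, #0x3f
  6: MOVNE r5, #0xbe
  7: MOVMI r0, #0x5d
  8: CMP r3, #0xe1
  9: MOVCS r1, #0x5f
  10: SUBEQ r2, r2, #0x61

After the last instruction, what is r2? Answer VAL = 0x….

VAL = 0xb1

[0] flags=1000 → (cmp)
[1] flags=1000 LE?T → r2=0xb1
[2] flags=1000 LT?T → r0=0x52
[3] flags=1000 CC?T → r3=0x29
[4] flags=0011 → (cmp)
[5] flags=0011 VC?F → skip
[6] flags=0011 NE?T → r5=0xbe
[7] flags=0011 MI?F → skip
[8] flags=0000 → (cmp)
[9] flags=0000 CS?F → skip
[10] flags=0000 EQ?F → skip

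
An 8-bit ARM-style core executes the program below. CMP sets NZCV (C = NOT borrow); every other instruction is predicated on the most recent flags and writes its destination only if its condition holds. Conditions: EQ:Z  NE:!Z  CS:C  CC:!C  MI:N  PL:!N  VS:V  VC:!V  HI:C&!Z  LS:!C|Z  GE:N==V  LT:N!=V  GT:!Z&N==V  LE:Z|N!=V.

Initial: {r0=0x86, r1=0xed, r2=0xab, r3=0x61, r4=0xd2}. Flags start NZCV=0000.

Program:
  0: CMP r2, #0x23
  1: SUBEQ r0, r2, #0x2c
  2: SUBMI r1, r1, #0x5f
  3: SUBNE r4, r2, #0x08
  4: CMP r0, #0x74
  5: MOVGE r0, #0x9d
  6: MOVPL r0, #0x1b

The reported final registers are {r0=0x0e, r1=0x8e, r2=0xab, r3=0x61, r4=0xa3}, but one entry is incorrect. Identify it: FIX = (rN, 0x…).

FIX = (r0, 0x1b)

0: ✓ CMP  NZCV=1010
1: · SUBEQ
2: ✓ SUBMI  r1←0x8e
3: ✓ SUBNE  r4←0xa3
4: ✓ CMP  NZCV=0011
5: · MOVGE
6: ✓ MOVPL  r0←0x1b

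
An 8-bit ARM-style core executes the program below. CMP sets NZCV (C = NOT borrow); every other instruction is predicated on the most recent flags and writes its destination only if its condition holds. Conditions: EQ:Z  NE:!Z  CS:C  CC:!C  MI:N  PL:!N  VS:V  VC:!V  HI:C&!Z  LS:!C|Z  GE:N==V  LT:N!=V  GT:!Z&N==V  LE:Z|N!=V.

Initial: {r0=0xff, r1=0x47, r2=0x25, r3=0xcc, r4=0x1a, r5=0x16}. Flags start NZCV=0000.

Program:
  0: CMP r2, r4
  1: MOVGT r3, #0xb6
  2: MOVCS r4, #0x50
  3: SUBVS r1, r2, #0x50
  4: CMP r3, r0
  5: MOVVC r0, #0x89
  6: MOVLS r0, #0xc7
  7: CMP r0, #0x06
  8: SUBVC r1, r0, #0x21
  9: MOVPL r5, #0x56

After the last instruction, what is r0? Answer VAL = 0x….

[0] flags=0010 → (cmp)
[1] flags=0010 GT?T → r3=0xb6
[2] flags=0010 CS?T → r4=0x50
[3] flags=0010 VS?F → skip
[4] flags=1000 → (cmp)
[5] flags=1000 VC?T → r0=0x89
[6] flags=1000 LS?T → r0=0xc7
[7] flags=1010 → (cmp)
[8] flags=1010 VC?T → r1=0xa6
[9] flags=1010 PL?F → skip

VAL = 0xc7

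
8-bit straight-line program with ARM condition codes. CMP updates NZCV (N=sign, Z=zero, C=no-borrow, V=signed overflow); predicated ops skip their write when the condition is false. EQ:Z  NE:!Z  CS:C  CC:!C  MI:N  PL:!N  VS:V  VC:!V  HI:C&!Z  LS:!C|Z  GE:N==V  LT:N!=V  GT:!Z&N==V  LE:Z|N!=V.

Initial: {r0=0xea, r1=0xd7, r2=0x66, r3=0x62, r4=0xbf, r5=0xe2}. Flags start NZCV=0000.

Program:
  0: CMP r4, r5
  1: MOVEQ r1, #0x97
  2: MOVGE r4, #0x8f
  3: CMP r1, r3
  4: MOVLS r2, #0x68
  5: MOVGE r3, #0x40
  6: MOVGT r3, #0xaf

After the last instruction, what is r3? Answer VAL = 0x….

[0] flags=1000 → (cmp)
[1] flags=1000 EQ?F → skip
[2] flags=1000 GE?F → skip
[3] flags=0011 → (cmp)
[4] flags=0011 LS?F → skip
[5] flags=0011 GE?F → skip
[6] flags=0011 GT?F → skip

VAL = 0x62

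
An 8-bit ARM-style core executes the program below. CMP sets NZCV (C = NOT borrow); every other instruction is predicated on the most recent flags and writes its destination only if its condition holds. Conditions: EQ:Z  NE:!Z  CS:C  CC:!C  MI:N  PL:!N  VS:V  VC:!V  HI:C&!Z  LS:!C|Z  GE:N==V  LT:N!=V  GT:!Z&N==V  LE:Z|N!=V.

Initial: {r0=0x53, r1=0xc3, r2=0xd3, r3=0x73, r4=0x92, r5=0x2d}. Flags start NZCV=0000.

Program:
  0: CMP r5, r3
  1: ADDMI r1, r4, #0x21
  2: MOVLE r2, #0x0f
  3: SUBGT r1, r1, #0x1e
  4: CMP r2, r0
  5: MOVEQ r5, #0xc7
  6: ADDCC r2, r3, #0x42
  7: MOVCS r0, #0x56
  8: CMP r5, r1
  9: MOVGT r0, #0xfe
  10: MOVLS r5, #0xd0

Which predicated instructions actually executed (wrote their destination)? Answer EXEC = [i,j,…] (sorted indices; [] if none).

0: ✓ CMP  NZCV=1000
1: ✓ ADDMI  r1←0xb3
2: ✓ MOVLE  r2←0x0f
3: · SUBGT
4: ✓ CMP  NZCV=1000
5: · MOVEQ
6: ✓ ADDCC  r2←0xb5
7: · MOVCS
8: ✓ CMP  NZCV=0000
9: ✓ MOVGT  r0←0xfe
10: ✓ MOVLS  r5←0xd0

EXEC = [1,2,6,9,10]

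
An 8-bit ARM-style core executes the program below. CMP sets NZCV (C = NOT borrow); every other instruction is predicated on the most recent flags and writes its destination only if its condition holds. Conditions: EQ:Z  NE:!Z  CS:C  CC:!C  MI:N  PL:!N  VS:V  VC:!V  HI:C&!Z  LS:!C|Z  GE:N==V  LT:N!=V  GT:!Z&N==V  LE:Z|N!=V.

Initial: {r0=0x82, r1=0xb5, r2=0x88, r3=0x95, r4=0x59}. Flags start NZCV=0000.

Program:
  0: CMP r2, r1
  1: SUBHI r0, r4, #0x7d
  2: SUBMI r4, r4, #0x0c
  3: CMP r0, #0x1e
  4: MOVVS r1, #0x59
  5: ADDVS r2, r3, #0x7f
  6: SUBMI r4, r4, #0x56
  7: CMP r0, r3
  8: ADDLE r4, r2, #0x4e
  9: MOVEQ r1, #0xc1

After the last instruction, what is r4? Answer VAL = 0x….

VAL = 0x62

0: ✓ CMP  NZCV=1000
1: · SUBHI
2: ✓ SUBMI  r4←0x4d
3: ✓ CMP  NZCV=0011
4: ✓ MOVVS  r1←0x59
5: ✓ ADDVS  r2←0x14
6: · SUBMI
7: ✓ CMP  NZCV=1000
8: ✓ ADDLE  r4←0x62
9: · MOVEQ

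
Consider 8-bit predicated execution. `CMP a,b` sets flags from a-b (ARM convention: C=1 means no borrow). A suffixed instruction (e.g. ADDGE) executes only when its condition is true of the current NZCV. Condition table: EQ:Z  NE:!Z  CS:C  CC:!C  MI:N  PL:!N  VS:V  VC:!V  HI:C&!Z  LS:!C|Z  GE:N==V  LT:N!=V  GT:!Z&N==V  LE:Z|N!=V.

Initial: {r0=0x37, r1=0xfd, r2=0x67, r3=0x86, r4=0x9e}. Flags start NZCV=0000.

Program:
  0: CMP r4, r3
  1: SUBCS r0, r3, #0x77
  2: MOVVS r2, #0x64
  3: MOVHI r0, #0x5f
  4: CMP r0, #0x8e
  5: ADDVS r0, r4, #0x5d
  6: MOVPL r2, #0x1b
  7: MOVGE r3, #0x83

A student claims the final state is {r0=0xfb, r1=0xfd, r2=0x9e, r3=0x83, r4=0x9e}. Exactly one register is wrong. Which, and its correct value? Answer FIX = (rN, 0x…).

FIX = (r2, 0x67)

[0] flags=0010 → (cmp)
[1] flags=0010 CS?T → r0=0x0f
[2] flags=0010 VS?F → skip
[3] flags=0010 HI?T → r0=0x5f
[4] flags=1001 → (cmp)
[5] flags=1001 VS?T → r0=0xfb
[6] flags=1001 PL?F → skip
[7] flags=1001 GE?T → r3=0x83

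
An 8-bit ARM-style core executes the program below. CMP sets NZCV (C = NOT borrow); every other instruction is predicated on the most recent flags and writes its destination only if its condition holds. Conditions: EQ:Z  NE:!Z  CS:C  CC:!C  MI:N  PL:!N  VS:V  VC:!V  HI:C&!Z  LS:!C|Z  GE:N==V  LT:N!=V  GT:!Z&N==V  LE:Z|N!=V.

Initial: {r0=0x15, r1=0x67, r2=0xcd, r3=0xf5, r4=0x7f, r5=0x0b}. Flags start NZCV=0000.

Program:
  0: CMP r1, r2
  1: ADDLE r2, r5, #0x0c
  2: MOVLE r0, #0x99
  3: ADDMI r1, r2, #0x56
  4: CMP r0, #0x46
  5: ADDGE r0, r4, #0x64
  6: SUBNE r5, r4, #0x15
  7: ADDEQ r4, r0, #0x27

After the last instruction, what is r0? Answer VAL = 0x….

0: ✓ CMP  NZCV=1001
1: · ADDLE
2: · MOVLE
3: ✓ ADDMI  r1←0x23
4: ✓ CMP  NZCV=1000
5: · ADDGE
6: ✓ SUBNE  r5←0x6a
7: · ADDEQ

VAL = 0x15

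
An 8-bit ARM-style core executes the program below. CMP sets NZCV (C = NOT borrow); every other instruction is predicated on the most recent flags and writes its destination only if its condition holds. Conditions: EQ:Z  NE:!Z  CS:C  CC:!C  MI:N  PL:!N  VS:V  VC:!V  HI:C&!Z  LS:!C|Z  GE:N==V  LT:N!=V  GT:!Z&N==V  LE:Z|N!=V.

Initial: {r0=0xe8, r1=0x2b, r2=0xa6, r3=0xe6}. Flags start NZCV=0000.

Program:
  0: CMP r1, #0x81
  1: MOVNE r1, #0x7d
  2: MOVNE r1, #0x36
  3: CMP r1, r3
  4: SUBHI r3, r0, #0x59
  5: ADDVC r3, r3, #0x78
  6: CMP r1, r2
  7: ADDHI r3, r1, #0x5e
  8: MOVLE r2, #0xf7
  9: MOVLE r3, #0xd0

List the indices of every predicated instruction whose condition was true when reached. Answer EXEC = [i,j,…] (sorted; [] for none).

0: ✓ CMP  NZCV=1001
1: ✓ MOVNE  r1←0x7d
2: ✓ MOVNE  r1←0x36
3: ✓ CMP  NZCV=0000
4: · SUBHI
5: ✓ ADDVC  r3←0x5e
6: ✓ CMP  NZCV=1001
7: · ADDHI
8: · MOVLE
9: · MOVLE

EXEC = [1,2,5]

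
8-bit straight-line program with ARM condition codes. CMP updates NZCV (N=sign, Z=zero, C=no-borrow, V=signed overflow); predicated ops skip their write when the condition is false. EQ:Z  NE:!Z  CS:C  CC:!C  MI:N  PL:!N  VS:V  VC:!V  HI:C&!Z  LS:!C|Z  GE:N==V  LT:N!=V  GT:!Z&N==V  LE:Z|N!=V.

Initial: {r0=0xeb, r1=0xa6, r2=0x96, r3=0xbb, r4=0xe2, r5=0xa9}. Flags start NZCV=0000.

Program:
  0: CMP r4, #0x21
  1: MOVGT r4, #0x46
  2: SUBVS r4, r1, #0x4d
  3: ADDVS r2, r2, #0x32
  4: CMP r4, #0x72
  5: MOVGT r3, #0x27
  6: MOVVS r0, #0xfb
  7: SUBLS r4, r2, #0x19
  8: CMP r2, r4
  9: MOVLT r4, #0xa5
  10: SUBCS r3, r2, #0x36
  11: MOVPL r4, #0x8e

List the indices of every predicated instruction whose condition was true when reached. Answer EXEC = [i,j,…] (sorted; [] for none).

0: ✓ CMP  NZCV=1010
1: · MOVGT
2: · SUBVS
3: · ADDVS
4: ✓ CMP  NZCV=0011
5: · MOVGT
6: ✓ MOVVS  r0←0xfb
7: · SUBLS
8: ✓ CMP  NZCV=1000
9: ✓ MOVLT  r4←0xa5
10: · SUBCS
11: · MOVPL

EXEC = [6,9]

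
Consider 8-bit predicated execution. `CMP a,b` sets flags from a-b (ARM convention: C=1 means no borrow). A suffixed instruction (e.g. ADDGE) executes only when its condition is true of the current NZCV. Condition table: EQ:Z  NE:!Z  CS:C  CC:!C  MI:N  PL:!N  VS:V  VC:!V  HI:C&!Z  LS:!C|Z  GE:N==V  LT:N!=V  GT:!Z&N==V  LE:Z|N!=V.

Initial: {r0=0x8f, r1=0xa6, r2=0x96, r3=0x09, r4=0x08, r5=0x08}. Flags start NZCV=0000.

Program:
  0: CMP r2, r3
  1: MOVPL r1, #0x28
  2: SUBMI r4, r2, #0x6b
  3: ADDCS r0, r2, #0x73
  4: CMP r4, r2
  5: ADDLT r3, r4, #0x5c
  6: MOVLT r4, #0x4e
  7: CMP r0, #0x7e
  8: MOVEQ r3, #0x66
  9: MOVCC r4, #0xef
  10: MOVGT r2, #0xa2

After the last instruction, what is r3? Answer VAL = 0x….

[0] flags=1010 → (cmp)
[1] flags=1010 PL?F → skip
[2] flags=1010 MI?T → r4=0x2b
[3] flags=1010 CS?T → r0=0x09
[4] flags=1001 → (cmp)
[5] flags=1001 LT?F → skip
[6] flags=1001 LT?F → skip
[7] flags=1000 → (cmp)
[8] flags=1000 EQ?F → skip
[9] flags=1000 CC?T → r4=0xef
[10] flags=1000 GT?F → skip

VAL = 0x09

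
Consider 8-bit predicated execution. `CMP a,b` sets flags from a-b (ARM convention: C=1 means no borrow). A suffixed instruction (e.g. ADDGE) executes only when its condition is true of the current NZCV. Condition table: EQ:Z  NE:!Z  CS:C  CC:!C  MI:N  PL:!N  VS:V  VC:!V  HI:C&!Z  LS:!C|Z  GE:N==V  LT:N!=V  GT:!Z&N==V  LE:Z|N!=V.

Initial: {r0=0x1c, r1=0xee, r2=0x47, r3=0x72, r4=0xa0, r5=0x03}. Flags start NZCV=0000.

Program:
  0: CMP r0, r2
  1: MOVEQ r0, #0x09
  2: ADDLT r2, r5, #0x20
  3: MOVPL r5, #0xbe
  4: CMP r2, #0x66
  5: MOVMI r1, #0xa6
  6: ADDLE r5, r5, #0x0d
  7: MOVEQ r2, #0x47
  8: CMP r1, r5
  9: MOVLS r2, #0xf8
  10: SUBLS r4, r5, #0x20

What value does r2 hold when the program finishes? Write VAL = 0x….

0: ✓ CMP  NZCV=1000
1: · MOVEQ
2: ✓ ADDLT  r2←0x23
3: · MOVPL
4: ✓ CMP  NZCV=1000
5: ✓ MOVMI  r1←0xa6
6: ✓ ADDLE  r5←0x10
7: · MOVEQ
8: ✓ CMP  NZCV=1010
9: · MOVLS
10: · SUBLS

VAL = 0x23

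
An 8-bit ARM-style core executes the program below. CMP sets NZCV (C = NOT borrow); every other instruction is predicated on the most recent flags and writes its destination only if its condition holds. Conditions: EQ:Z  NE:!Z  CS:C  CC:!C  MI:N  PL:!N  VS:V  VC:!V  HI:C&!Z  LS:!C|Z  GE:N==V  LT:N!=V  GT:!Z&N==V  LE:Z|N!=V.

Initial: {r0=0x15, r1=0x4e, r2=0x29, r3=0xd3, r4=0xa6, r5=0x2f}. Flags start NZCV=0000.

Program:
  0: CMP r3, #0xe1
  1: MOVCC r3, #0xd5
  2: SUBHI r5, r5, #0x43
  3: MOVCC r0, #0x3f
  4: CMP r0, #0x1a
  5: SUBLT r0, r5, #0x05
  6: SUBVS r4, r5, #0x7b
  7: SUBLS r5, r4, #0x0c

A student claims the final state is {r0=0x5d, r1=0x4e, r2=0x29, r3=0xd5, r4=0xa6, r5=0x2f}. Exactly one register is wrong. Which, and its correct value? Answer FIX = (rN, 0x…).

0: ✓ CMP  NZCV=1000
1: ✓ MOVCC  r3←0xd5
2: · SUBHI
3: ✓ MOVCC  r0←0x3f
4: ✓ CMP  NZCV=0010
5: · SUBLT
6: · SUBVS
7: · SUBLS

FIX = (r0, 0x3f)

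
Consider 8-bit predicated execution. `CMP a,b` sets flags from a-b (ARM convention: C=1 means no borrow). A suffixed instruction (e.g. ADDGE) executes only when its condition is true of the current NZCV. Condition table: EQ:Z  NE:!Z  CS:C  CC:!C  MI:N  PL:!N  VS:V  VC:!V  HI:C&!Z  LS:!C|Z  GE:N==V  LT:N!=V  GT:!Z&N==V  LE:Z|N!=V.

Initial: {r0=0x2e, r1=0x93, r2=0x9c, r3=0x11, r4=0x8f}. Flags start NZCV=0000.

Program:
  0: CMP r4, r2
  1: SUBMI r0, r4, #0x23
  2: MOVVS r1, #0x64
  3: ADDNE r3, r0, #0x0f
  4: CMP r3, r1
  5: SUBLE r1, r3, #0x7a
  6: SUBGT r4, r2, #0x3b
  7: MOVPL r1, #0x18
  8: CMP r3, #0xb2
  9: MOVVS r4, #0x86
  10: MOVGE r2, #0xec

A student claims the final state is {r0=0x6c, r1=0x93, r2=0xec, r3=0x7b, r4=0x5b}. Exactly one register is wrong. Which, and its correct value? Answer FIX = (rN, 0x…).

FIX = (r4, 0x86)

[0] flags=1000 → (cmp)
[1] flags=1000 MI?T → r0=0x6c
[2] flags=1000 VS?F → skip
[3] flags=1000 NE?T → r3=0x7b
[4] flags=1001 → (cmp)
[5] flags=1001 LE?F → skip
[6] flags=1001 GT?T → r4=0x61
[7] flags=1001 PL?F → skip
[8] flags=1001 → (cmp)
[9] flags=1001 VS?T → r4=0x86
[10] flags=1001 GE?T → r2=0xec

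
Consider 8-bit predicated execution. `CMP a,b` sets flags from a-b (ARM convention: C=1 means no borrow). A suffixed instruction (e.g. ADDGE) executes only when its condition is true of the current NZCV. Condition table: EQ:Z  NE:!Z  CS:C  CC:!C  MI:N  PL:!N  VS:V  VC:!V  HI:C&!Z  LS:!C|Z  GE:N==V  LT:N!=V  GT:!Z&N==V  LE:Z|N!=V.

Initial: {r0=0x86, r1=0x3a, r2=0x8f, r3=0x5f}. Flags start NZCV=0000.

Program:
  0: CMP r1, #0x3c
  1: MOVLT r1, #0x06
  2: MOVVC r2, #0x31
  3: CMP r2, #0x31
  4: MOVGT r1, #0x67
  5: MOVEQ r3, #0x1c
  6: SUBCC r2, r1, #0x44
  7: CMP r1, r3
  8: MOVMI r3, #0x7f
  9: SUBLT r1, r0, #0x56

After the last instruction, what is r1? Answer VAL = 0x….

VAL = 0x30

0: ✓ CMP  NZCV=1000
1: ✓ MOVLT  r1←0x06
2: ✓ MOVVC  r2←0x31
3: ✓ CMP  NZCV=0110
4: · MOVGT
5: ✓ MOVEQ  r3←0x1c
6: · SUBCC
7: ✓ CMP  NZCV=1000
8: ✓ MOVMI  r3←0x7f
9: ✓ SUBLT  r1←0x30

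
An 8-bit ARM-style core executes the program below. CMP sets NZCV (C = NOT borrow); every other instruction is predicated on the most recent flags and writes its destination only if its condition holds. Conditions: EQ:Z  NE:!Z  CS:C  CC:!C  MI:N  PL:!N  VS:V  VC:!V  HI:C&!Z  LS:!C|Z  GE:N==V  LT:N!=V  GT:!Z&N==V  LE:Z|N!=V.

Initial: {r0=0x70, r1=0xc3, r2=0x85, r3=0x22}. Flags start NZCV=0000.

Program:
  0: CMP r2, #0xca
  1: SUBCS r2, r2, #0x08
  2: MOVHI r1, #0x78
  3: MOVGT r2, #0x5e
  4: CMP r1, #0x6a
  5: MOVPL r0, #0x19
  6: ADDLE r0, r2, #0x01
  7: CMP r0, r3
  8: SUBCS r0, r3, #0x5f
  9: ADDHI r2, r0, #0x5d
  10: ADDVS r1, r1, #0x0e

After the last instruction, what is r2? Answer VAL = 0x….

VAL = 0x20

[0] flags=1000 → (cmp)
[1] flags=1000 CS?F → skip
[2] flags=1000 HI?F → skip
[3] flags=1000 GT?F → skip
[4] flags=0011 → (cmp)
[5] flags=0011 PL?T → r0=0x19
[6] flags=0011 LE?T → r0=0x86
[7] flags=0011 → (cmp)
[8] flags=0011 CS?T → r0=0xc3
[9] flags=0011 HI?T → r2=0x20
[10] flags=0011 VS?T → r1=0xd1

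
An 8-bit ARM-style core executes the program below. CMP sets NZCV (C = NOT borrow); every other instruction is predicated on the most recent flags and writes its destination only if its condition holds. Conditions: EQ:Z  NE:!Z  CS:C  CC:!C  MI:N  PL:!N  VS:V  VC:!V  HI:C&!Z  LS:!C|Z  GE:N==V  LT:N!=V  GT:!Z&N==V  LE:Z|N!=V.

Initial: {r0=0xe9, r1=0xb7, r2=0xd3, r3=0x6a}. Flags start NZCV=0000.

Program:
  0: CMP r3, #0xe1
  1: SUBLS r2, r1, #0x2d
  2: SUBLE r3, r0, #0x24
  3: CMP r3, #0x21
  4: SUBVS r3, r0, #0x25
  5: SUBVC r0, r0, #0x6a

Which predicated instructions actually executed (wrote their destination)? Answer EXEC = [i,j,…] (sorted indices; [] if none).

EXEC = [1,5]

[0] flags=1001 → (cmp)
[1] flags=1001 LS?T → r2=0x8a
[2] flags=1001 LE?F → skip
[3] flags=0010 → (cmp)
[4] flags=0010 VS?F → skip
[5] flags=0010 VC?T → r0=0x7f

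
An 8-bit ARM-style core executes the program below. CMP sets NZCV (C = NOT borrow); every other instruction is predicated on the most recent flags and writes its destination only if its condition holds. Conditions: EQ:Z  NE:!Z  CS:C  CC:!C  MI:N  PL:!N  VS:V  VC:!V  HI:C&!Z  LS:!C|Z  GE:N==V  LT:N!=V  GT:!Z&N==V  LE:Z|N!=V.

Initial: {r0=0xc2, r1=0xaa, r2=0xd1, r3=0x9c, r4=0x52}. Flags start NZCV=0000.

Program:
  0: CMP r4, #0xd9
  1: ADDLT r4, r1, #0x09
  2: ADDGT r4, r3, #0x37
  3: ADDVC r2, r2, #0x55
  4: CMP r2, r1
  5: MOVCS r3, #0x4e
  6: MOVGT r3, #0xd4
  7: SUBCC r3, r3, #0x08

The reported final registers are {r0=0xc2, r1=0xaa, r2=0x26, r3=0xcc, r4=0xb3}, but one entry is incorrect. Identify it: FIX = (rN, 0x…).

[0] flags=0000 → (cmp)
[1] flags=0000 LT?F → skip
[2] flags=0000 GT?T → r4=0xd3
[3] flags=0000 VC?T → r2=0x26
[4] flags=0000 → (cmp)
[5] flags=0000 CS?F → skip
[6] flags=0000 GT?T → r3=0xd4
[7] flags=0000 CC?T → r3=0xcc

FIX = (r4, 0xd3)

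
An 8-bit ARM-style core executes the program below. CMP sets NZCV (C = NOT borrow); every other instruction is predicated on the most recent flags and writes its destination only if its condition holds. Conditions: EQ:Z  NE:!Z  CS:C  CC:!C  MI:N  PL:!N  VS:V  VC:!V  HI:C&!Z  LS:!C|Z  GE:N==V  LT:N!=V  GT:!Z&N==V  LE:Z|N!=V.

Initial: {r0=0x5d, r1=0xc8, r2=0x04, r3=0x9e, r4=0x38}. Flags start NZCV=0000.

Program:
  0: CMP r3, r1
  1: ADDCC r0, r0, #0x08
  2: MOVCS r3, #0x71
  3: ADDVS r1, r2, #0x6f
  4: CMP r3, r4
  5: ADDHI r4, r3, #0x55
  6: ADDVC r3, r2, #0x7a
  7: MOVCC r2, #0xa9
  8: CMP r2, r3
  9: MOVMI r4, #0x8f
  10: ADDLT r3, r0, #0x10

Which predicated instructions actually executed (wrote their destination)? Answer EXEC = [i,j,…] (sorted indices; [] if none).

0: ✓ CMP  NZCV=1000
1: ✓ ADDCC  r0←0x65
2: · MOVCS
3: · ADDVS
4: ✓ CMP  NZCV=0011
5: ✓ ADDHI  r4←0xf3
6: · ADDVC
7: · MOVCC
8: ✓ CMP  NZCV=0000
9: · MOVMI
10: · ADDLT

EXEC = [1,5]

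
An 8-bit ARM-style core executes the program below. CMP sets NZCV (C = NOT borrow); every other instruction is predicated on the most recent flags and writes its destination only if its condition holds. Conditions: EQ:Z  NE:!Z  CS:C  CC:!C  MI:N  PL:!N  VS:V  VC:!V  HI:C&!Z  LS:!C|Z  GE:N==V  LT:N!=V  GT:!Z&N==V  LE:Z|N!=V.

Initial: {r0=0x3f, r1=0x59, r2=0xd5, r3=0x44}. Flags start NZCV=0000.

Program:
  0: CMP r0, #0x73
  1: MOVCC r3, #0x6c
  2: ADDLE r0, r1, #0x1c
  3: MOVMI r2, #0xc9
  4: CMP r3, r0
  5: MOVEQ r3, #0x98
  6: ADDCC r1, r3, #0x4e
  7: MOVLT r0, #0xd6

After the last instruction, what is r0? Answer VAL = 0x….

0: ✓ CMP  NZCV=1000
1: ✓ MOVCC  r3←0x6c
2: ✓ ADDLE  r0←0x75
3: ✓ MOVMI  r2←0xc9
4: ✓ CMP  NZCV=1000
5: · MOVEQ
6: ✓ ADDCC  r1←0xba
7: ✓ MOVLT  r0←0xd6

VAL = 0xd6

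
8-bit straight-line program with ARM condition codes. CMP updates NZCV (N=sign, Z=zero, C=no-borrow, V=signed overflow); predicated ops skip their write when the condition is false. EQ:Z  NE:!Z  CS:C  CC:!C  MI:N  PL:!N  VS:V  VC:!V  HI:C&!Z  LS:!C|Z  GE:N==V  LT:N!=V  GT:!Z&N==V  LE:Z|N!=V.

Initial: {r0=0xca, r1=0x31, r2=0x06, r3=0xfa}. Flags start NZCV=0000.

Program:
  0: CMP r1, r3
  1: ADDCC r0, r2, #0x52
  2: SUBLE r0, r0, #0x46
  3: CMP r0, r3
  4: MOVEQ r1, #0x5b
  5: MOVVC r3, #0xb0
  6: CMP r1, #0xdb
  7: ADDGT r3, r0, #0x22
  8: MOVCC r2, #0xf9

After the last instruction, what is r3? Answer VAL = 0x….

[0] flags=0000 → (cmp)
[1] flags=0000 CC?T → r0=0x58
[2] flags=0000 LE?F → skip
[3] flags=0000 → (cmp)
[4] flags=0000 EQ?F → skip
[5] flags=0000 VC?T → r3=0xb0
[6] flags=0000 → (cmp)
[7] flags=0000 GT?T → r3=0x7a
[8] flags=0000 CC?T → r2=0xf9

VAL = 0x7a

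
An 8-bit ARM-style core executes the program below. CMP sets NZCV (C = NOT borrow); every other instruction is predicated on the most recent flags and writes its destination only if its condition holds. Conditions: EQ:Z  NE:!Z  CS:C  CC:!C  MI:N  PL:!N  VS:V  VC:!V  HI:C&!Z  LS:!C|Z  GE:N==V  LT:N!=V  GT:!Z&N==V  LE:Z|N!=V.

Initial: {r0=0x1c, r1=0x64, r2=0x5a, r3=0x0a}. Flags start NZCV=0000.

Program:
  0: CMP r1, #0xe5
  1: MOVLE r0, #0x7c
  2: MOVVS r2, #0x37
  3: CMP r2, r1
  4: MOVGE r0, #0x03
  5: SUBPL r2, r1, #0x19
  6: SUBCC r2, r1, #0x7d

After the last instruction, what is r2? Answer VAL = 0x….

[0] flags=0000 → (cmp)
[1] flags=0000 LE?F → skip
[2] flags=0000 VS?F → skip
[3] flags=1000 → (cmp)
[4] flags=1000 GE?F → skip
[5] flags=1000 PL?F → skip
[6] flags=1000 CC?T → r2=0xe7

VAL = 0xe7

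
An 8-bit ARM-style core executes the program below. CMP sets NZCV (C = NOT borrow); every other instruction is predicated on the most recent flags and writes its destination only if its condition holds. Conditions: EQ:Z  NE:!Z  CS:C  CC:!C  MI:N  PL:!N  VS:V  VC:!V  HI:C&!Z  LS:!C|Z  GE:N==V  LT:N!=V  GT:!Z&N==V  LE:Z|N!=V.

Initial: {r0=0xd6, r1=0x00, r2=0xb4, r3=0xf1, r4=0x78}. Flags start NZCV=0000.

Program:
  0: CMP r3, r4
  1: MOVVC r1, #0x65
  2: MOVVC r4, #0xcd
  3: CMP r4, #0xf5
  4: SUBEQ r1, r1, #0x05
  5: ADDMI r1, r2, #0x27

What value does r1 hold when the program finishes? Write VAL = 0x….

VAL = 0xdb

[0] flags=0011 → (cmp)
[1] flags=0011 VC?F → skip
[2] flags=0011 VC?F → skip
[3] flags=1001 → (cmp)
[4] flags=1001 EQ?F → skip
[5] flags=1001 MI?T → r1=0xdb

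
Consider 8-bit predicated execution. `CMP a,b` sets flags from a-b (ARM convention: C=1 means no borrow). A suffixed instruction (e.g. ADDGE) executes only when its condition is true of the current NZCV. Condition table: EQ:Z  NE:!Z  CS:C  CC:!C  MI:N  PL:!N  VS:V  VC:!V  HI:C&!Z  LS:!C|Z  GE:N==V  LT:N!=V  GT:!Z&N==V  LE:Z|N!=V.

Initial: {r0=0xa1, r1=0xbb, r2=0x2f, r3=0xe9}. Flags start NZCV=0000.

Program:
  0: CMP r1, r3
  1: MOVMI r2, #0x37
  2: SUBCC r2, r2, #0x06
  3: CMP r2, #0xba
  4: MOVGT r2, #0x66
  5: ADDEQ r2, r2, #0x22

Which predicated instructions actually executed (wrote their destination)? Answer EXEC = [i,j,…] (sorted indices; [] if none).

[0] flags=1000 → (cmp)
[1] flags=1000 MI?T → r2=0x37
[2] flags=1000 CC?T → r2=0x31
[3] flags=0000 → (cmp)
[4] flags=0000 GT?T → r2=0x66
[5] flags=0000 EQ?F → skip

EXEC = [1,2,4]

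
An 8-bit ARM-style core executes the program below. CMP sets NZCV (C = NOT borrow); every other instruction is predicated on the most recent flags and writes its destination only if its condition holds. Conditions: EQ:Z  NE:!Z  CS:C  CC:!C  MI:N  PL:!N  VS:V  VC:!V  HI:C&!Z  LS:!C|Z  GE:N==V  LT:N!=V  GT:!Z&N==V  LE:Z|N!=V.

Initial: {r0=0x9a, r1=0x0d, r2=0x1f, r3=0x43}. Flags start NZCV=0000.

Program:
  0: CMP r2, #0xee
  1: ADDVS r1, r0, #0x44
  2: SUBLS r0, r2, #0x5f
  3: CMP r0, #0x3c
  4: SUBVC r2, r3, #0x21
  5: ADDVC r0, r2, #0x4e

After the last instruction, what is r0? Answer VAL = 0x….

0: ✓ CMP  NZCV=0000
1: · ADDVS
2: ✓ SUBLS  r0←0xc0
3: ✓ CMP  NZCV=1010
4: ✓ SUBVC  r2←0x22
5: ✓ ADDVC  r0←0x70

VAL = 0x70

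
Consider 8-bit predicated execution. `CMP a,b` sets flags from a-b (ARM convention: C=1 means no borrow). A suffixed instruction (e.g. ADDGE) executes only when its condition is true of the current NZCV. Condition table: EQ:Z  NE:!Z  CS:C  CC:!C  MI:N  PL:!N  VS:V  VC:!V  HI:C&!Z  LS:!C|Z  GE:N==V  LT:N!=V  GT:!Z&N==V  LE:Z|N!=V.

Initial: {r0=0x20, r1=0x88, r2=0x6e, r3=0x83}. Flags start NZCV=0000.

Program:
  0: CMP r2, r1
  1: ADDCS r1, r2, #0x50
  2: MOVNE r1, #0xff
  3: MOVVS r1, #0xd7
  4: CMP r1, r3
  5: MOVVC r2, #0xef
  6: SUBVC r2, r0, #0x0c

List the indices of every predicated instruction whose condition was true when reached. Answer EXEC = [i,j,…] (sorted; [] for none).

EXEC = [2,3,5,6]

0: ✓ CMP  NZCV=1001
1: · ADDCS
2: ✓ MOVNE  r1←0xff
3: ✓ MOVVS  r1←0xd7
4: ✓ CMP  NZCV=0010
5: ✓ MOVVC  r2←0xef
6: ✓ SUBVC  r2←0x14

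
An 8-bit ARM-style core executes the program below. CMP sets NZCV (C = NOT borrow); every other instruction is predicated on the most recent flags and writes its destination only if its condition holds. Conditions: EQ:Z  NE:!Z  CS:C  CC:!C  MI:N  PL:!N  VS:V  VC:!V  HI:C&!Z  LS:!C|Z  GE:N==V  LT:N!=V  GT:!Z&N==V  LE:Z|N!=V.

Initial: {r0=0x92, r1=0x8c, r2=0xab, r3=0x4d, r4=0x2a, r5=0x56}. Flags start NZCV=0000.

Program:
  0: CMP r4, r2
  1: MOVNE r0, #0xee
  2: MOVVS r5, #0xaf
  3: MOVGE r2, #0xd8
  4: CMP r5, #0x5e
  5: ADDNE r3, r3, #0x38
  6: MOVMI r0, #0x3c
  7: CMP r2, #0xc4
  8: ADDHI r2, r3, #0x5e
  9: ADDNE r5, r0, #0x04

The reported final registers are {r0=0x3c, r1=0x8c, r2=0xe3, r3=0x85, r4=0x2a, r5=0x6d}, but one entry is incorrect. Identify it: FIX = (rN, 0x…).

0: ✓ CMP  NZCV=0000
1: ✓ MOVNE  r0←0xee
2: · MOVVS
3: ✓ MOVGE  r2←0xd8
4: ✓ CMP  NZCV=1000
5: ✓ ADDNE  r3←0x85
6: ✓ MOVMI  r0←0x3c
7: ✓ CMP  NZCV=0010
8: ✓ ADDHI  r2←0xe3
9: ✓ ADDNE  r5←0x40

FIX = (r5, 0x40)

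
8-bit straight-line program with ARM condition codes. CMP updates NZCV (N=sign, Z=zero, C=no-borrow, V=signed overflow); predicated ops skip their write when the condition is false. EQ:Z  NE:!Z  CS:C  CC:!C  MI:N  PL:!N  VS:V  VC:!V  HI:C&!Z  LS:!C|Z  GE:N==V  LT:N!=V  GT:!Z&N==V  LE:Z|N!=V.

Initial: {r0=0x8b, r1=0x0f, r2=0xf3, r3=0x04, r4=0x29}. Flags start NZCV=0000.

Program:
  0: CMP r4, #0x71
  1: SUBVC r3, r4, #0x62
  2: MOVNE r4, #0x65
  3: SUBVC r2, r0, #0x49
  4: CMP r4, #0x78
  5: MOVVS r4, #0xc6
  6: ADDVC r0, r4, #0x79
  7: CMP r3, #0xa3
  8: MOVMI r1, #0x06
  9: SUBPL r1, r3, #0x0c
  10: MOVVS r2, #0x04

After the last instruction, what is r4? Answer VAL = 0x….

VAL = 0x65

[0] flags=1000 → (cmp)
[1] flags=1000 VC?T → r3=0xc7
[2] flags=1000 NE?T → r4=0x65
[3] flags=1000 VC?T → r2=0x42
[4] flags=1000 → (cmp)
[5] flags=1000 VS?F → skip
[6] flags=1000 VC?T → r0=0xde
[7] flags=0010 → (cmp)
[8] flags=0010 MI?F → skip
[9] flags=0010 PL?T → r1=0xbb
[10] flags=0010 VS?F → skip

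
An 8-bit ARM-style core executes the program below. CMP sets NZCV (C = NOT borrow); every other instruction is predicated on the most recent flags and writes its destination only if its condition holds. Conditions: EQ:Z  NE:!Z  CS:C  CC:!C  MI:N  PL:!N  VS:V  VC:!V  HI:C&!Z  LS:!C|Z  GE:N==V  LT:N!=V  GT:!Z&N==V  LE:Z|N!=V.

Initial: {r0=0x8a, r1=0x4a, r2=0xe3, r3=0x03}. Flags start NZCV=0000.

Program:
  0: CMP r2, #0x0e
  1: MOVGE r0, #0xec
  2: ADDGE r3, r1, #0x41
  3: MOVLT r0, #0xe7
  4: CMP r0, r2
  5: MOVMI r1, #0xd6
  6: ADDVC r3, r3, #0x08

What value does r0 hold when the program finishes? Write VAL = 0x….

0: ✓ CMP  NZCV=1010
1: · MOVGE
2: · ADDGE
3: ✓ MOVLT  r0←0xe7
4: ✓ CMP  NZCV=0010
5: · MOVMI
6: ✓ ADDVC  r3←0x0b

VAL = 0xe7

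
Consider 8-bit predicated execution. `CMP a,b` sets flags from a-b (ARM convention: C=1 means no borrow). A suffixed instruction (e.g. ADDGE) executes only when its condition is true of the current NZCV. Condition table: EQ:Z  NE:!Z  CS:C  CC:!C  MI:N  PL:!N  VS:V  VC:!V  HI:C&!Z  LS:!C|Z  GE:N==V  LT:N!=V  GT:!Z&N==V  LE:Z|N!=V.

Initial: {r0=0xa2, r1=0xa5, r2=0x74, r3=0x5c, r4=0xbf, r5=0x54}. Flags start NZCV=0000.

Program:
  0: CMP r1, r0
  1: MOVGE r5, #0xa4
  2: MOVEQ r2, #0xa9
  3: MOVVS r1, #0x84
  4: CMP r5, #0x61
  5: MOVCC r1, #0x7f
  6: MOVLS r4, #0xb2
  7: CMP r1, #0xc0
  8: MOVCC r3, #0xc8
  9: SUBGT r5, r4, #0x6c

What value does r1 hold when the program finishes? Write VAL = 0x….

VAL = 0xa5

[0] flags=0010 → (cmp)
[1] flags=0010 GE?T → r5=0xa4
[2] flags=0010 EQ?F → skip
[3] flags=0010 VS?F → skip
[4] flags=0011 → (cmp)
[5] flags=0011 CC?F → skip
[6] flags=0011 LS?F → skip
[7] flags=1000 → (cmp)
[8] flags=1000 CC?T → r3=0xc8
[9] flags=1000 GT?F → skip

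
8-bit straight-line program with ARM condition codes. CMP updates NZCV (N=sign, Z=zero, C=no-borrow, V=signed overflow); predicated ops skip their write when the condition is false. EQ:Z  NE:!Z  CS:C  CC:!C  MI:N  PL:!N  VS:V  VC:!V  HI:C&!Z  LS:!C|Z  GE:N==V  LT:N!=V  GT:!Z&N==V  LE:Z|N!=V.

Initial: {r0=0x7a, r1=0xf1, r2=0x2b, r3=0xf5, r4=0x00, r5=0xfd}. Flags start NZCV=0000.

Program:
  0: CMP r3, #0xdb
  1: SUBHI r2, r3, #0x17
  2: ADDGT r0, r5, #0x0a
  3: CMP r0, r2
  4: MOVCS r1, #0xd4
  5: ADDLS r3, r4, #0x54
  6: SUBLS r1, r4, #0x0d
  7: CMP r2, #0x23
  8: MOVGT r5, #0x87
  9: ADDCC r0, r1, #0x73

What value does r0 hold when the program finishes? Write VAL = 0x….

VAL = 0x07

0: ✓ CMP  NZCV=0010
1: ✓ SUBHI  r2←0xde
2: ✓ ADDGT  r0←0x07
3: ✓ CMP  NZCV=0000
4: · MOVCS
5: ✓ ADDLS  r3←0x54
6: ✓ SUBLS  r1←0xf3
7: ✓ CMP  NZCV=1010
8: · MOVGT
9: · ADDCC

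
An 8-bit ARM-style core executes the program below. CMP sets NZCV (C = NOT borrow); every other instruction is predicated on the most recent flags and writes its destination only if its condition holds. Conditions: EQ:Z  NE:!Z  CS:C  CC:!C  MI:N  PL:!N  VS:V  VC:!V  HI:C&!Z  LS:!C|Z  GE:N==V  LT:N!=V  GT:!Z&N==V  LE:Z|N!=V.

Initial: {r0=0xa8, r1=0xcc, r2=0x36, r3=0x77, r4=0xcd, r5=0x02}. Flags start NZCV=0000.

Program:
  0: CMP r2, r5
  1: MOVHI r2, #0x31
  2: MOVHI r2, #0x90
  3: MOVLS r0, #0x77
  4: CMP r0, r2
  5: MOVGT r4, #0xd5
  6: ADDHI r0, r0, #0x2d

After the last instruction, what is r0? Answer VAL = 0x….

0: ✓ CMP  NZCV=0010
1: ✓ MOVHI  r2←0x31
2: ✓ MOVHI  r2←0x90
3: · MOVLS
4: ✓ CMP  NZCV=0010
5: ✓ MOVGT  r4←0xd5
6: ✓ ADDHI  r0←0xd5

VAL = 0xd5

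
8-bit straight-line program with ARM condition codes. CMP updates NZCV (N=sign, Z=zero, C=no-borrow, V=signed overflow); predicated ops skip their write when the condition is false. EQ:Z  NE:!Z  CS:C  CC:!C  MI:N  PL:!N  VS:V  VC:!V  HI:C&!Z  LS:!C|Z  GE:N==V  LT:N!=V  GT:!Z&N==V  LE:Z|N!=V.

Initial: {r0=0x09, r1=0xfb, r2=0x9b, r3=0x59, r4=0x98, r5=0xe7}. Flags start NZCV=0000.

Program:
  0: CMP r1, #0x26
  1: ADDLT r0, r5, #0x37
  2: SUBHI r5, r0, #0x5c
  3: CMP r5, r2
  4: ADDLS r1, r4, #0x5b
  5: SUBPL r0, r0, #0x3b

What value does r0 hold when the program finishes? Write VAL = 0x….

[0] flags=1010 → (cmp)
[1] flags=1010 LT?T → r0=0x1e
[2] flags=1010 HI?T → r5=0xc2
[3] flags=0010 → (cmp)
[4] flags=0010 LS?F → skip
[5] flags=0010 PL?T → r0=0xe3

VAL = 0xe3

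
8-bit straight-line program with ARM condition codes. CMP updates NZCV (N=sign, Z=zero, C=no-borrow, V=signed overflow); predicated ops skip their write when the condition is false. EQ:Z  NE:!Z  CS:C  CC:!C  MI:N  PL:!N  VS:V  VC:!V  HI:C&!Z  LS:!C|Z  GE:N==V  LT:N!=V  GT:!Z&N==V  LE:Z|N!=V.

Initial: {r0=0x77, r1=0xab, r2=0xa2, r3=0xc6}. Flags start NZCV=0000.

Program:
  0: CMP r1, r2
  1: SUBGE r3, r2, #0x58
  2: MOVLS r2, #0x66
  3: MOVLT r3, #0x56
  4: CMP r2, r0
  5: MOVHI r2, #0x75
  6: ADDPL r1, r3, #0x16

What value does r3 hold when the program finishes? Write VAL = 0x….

VAL = 0x4a

[0] flags=0010 → (cmp)
[1] flags=0010 GE?T → r3=0x4a
[2] flags=0010 LS?F → skip
[3] flags=0010 LT?F → skip
[4] flags=0011 → (cmp)
[5] flags=0011 HI?T → r2=0x75
[6] flags=0011 PL?T → r1=0x60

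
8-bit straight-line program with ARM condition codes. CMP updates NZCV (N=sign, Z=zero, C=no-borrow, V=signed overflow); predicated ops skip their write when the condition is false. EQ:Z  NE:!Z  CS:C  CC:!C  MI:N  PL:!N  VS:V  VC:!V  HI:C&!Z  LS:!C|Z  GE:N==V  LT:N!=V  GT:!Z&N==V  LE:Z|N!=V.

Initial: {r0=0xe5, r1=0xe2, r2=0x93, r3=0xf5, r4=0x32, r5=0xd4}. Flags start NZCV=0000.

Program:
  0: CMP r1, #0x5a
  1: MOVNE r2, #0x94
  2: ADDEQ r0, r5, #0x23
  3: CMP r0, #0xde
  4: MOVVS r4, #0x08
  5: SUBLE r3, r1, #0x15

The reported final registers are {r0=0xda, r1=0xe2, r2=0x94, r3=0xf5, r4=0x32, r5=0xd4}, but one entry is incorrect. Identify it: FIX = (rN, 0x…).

0: ✓ CMP  NZCV=1010
1: ✓ MOVNE  r2←0x94
2: · ADDEQ
3: ✓ CMP  NZCV=0010
4: · MOVVS
5: · SUBLE

FIX = (r0, 0xe5)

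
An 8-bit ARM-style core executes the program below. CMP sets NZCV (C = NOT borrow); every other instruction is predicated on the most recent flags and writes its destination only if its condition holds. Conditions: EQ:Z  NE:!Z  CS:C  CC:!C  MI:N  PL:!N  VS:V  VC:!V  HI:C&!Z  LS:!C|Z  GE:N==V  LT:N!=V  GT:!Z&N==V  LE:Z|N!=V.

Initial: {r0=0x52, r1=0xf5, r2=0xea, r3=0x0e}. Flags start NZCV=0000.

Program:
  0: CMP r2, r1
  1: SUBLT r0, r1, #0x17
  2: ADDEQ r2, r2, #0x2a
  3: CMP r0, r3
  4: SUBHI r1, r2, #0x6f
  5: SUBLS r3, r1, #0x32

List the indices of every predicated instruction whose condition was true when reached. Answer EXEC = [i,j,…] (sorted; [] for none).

EXEC = [1,4]

0: ✓ CMP  NZCV=1000
1: ✓ SUBLT  r0←0xde
2: · ADDEQ
3: ✓ CMP  NZCV=1010
4: ✓ SUBHI  r1←0x7b
5: · SUBLS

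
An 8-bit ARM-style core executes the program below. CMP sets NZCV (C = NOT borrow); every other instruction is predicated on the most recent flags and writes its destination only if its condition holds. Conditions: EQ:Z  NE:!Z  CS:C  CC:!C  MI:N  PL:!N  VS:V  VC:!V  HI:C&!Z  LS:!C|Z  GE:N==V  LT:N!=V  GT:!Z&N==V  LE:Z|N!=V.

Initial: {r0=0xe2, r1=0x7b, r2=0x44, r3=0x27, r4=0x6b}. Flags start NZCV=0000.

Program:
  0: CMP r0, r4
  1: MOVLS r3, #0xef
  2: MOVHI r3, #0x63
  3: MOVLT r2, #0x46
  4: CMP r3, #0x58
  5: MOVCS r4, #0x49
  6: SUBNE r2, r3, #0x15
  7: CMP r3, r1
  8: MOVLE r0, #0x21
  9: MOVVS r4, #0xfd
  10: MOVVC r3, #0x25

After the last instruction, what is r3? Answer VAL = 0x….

VAL = 0x25

[0] flags=0011 → (cmp)
[1] flags=0011 LS?F → skip
[2] flags=0011 HI?T → r3=0x63
[3] flags=0011 LT?T → r2=0x46
[4] flags=0010 → (cmp)
[5] flags=0010 CS?T → r4=0x49
[6] flags=0010 NE?T → r2=0x4e
[7] flags=1000 → (cmp)
[8] flags=1000 LE?T → r0=0x21
[9] flags=1000 VS?F → skip
[10] flags=1000 VC?T → r3=0x25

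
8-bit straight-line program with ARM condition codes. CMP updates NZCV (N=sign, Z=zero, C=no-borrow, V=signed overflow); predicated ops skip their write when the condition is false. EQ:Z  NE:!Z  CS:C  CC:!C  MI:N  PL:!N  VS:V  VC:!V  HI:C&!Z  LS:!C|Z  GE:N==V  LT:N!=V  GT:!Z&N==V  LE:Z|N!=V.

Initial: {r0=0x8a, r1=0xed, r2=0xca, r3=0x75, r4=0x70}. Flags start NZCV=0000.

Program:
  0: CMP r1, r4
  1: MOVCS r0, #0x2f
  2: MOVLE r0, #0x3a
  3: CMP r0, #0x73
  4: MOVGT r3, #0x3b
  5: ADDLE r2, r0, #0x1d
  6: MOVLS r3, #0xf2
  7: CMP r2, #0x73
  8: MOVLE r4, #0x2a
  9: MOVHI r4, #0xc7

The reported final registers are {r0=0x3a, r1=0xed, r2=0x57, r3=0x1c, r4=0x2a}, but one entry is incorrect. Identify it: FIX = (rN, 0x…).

0: ✓ CMP  NZCV=0011
1: ✓ MOVCS  r0←0x2f
2: ✓ MOVLE  r0←0x3a
3: ✓ CMP  NZCV=1000
4: · MOVGT
5: ✓ ADDLE  r2←0x57
6: ✓ MOVLS  r3←0xf2
7: ✓ CMP  NZCV=1000
8: ✓ MOVLE  r4←0x2a
9: · MOVHI

FIX = (r3, 0xf2)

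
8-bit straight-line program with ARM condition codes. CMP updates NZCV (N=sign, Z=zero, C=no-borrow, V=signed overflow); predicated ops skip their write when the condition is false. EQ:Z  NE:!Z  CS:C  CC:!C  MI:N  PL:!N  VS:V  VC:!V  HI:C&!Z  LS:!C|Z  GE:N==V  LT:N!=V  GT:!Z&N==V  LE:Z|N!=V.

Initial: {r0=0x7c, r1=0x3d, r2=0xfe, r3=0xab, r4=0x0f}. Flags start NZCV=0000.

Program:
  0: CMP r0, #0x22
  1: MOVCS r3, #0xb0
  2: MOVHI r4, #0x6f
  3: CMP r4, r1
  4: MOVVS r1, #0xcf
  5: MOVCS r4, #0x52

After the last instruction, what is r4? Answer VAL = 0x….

[0] flags=0010 → (cmp)
[1] flags=0010 CS?T → r3=0xb0
[2] flags=0010 HI?T → r4=0x6f
[3] flags=0010 → (cmp)
[4] flags=0010 VS?F → skip
[5] flags=0010 CS?T → r4=0x52

VAL = 0x52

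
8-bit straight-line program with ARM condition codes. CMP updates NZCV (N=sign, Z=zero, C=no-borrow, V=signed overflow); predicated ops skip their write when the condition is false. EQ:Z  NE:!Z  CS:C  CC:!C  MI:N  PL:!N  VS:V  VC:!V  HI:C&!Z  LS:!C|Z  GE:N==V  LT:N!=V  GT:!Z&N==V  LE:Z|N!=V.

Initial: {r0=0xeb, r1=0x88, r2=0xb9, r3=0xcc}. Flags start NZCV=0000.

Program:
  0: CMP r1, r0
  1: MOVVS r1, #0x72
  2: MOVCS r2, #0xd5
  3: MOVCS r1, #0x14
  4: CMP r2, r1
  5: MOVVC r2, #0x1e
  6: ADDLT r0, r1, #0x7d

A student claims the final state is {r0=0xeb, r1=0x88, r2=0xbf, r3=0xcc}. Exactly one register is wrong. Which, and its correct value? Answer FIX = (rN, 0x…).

FIX = (r2, 0x1e)

0: ✓ CMP  NZCV=1000
1: · MOVVS
2: · MOVCS
3: · MOVCS
4: ✓ CMP  NZCV=0010
5: ✓ MOVVC  r2←0x1e
6: · ADDLT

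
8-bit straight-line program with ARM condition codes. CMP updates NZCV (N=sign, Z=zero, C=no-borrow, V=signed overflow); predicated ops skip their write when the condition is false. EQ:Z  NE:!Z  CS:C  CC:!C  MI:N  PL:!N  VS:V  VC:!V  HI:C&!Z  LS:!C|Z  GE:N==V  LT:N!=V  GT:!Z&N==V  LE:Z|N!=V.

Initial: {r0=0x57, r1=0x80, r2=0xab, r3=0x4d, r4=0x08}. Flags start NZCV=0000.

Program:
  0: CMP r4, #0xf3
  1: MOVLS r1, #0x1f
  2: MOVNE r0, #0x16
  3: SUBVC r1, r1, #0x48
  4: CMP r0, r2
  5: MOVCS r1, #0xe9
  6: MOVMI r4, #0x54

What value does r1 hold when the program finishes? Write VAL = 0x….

VAL = 0xd7

0: ✓ CMP  NZCV=0000
1: ✓ MOVLS  r1←0x1f
2: ✓ MOVNE  r0←0x16
3: ✓ SUBVC  r1←0xd7
4: ✓ CMP  NZCV=0000
5: · MOVCS
6: · MOVMI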